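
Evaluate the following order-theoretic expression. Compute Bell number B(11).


B(n) = number of set partitions of an n-element set.
B(n) satisfies the recurrence: B(n+1) = sum_k C(n,k)*B(k).
B(11) = 678570


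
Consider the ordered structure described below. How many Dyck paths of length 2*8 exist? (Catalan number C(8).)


C(n) = C(2n, n) / (n+1).
C(16, 8) = 12870
C(8) = 12870 / 9 = 1430


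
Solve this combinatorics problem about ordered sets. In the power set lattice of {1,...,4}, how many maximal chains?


A maximal chain goes from the minimum element to a maximal element via cover relations.
Counting all min-to-max paths in the cover graph.
Total maximal chains: 24


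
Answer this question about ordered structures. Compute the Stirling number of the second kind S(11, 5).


S(n,k) = k*S(n-1,k) + S(n-1,k-1).
S(10,5) = 42525, S(10,4) = 34105
S(11,5) = 5*42525 + 34105 = 212625 + 34105
S(11,5) = 246730


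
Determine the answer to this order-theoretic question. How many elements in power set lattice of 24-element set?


Power set = 2^n.
2^24 = 16777216


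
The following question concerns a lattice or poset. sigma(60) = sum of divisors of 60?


sigma(n) = sum of divisors.
Divisors of 60: [1, 2, 3, 4, 5, 6, 10, 12, 15, 20, 30, 60]
Sum = 168


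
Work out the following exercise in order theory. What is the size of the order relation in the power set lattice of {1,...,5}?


The order relation is {(a,b) : a <= b}, reflexive so it includes (a,a).
Examples: ({},{}), ({},{1,2}), ({},{1,2,3}), ({},{1,2,3,4}), ({},{1,2,3,4,5}), ...
Total ordered pairs: 243


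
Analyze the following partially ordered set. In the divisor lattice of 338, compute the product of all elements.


Divisors of 338: [1, 2, 13, 26, 169, 338]
Product = n^(d(n)/2) = 338^(6/2)
Product = 38614472


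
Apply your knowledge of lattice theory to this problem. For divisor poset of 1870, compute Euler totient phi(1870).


phi(n) = n * prod_{p|n} (1 - 1/p).
Prime divisors of 1870: [2, 5, 11, 17]
phi(1870) = 1870 * (1 - 1/2) * (1 - 1/5) * (1 - 1/11) * (1 - 1/17)
phi(1870) = 640


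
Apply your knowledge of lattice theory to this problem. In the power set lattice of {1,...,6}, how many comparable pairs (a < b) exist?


A comparable pair {a,b} has a < b or b < a in the order.
Count unordered pairs where one element is strictly below the other.
Examples: {{},{1}}, {{},{2}}, {{},{3}}, {{},{4}}, ...
Total comparable pairs: 665


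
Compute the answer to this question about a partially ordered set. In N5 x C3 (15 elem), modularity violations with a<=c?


Modular law: if a <= c then a v (b ^ c) = (a v b) ^ c.
Check all triples (a,b,c) with a <= c among 15 elements.
  e.g. a=(a,0), b=(c,0), c=(b,0): lhs=(a,0) != rhs=(b,0)
  e.g. a=(a,0), b=(c,1), c=(b,0): lhs=(a,0) != rhs=(b,0)
Total violating triples: 18


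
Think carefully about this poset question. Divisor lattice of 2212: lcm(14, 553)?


Join=lcm.
gcd(14,553)=7
lcm=1106


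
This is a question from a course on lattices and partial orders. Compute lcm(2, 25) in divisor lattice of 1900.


In a divisor lattice, join = lcm (least common multiple).
gcd(2,25) = 1
lcm(2,25) = 2*25/gcd = 50/1 = 50


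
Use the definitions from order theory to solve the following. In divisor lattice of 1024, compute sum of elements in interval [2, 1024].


Interval [2,1024] in divisors of 1024: [2, 4, 8, 16, 32, 64, 128, 256, 512, 1024]
Sum = 2046


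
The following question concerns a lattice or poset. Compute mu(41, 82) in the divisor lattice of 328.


In a divisor lattice, mu(a,b) = mu(b/a) where mu is the classical Mobius function.
b/a = 82/41 = 2
Prime factorization of 2: primes [2]
2 is squarefree with 1 prime factor(s), so mu(2) = (-1)^1 = -1


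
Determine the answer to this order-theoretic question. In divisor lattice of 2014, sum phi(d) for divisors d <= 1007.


Divisors of 2014 up to 1007: [1, 2, 19, 38, 53, 106, 1007]
phi values: [1, 1, 18, 18, 52, 52, 936]
Sum = 1078


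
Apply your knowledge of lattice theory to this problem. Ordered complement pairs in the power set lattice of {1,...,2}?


Complement pair (a,b): a meet b = bottom, a join b = top.
Here: A intersect B = {} and A union B = {1,...,2}.
Pairs found: ({},{1,2}), ({1},{2}), ({2},{1}), ({1,2},{})
Total ordered pairs: 4


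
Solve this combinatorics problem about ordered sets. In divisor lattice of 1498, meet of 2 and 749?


In a divisor lattice, meet = gcd (greatest common divisor).
By Euclidean algorithm or factoring: gcd(2,749) = 1


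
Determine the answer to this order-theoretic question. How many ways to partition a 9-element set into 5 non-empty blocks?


S(n,k) = k*S(n-1,k) + S(n-1,k-1).
S(8,5) = 1050, S(8,4) = 1701
S(9,5) = 5*1050 + 1701 = 5250 + 1701
S(9,5) = 6951


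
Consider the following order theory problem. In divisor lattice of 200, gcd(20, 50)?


Meet=gcd.
gcd(20,50)=10


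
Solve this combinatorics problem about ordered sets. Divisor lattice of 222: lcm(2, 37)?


Join=lcm.
gcd(2,37)=1
lcm=74


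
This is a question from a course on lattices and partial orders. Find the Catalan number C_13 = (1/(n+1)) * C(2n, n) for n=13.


C(n) = C(2n, n) / (n+1).
C(26, 13) = 10400600
C(13) = 10400600 / 14 = 742900


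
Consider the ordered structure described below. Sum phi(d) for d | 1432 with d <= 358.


Divisors of 1432 up to 358: [1, 2, 4, 8, 179, 358]
phi values: [1, 1, 2, 4, 178, 178]
Sum = 364


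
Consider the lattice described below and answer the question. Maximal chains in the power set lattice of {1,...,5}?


A maximal chain goes from the minimum element to a maximal element via cover relations.
Counting all min-to-max paths in the cover graph.
Total maximal chains: 120


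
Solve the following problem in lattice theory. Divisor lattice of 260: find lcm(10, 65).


In a divisor lattice, join = lcm (least common multiple).
gcd(10,65) = 5
lcm(10,65) = 10*65/gcd = 650/5 = 130


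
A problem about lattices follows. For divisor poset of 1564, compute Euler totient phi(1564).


phi(n) = n * prod_{p|n} (1 - 1/p).
Prime divisors of 1564: [2, 17, 23]
phi(1564) = 1564 * (1 - 1/2) * (1 - 1/17) * (1 - 1/23)
phi(1564) = 704


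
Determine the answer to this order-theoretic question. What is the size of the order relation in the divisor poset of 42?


The order relation is {(a,b) : a <= b}, reflexive so it includes (a,a).
Examples: (1,1), (1,14), (1,2), (1,21), (1,3), ...
Total ordered pairs: 27


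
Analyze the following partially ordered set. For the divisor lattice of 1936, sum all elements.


sigma(n) = sum of divisors.
Divisors of 1936: [1, 2, 4, 8, 11, 16, 22, 44, 88, 121, 176, 242, 484, 968, 1936]
Sum = 4123


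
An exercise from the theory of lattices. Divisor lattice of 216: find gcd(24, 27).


In a divisor lattice, meet = gcd (greatest common divisor).
By Euclidean algorithm or factoring: gcd(24,27) = 3


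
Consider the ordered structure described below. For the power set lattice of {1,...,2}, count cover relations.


A cover relation a -< b holds when a < b with no c strictly between.
Cover relations:
  {} -< {1}
  {} -< {2}
  {1} -< {1,2}
  {2} -< {1,2}
Total: 4


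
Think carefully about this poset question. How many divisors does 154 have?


Divisors of 154: [1, 2, 7, 11, 14, 22, 77, 154]
Count: 8


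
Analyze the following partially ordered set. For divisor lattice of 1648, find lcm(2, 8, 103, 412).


In a divisor lattice, join = lcm (least common multiple).
Compute lcm iteratively: start with first element, then lcm(current, next).
Elements: [2, 8, 103, 412]
lcm(2,8) = 8
lcm(8,103) = 824
lcm(824,412) = 824
Final lcm = 824


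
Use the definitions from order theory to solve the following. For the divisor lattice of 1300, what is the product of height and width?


Height = length of longest chain minus 1; width = size of largest antichain.
A maximum chain: 1 | 13 | 65 | 325 | 650 | 1300  (height 5).
A maximum antichain: {4, 10, 25, 26, 65}  (width 5).
Product = 5 * 5 = 25


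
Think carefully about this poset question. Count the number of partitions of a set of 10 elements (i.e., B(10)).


B(n) = number of set partitions of an n-element set.
B(n) satisfies the recurrence: B(n+1) = sum_k C(n,k)*B(k).
B(10) = 115975


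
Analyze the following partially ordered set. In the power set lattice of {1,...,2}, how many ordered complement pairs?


Complement pair (a,b): a meet b = bottom, a join b = top.
Here: A intersect B = {} and A union B = {1,...,2}.
Pairs found: ({},{1,2}), ({1},{2}), ({2},{1}), ({1,2},{})
Total ordered pairs: 4


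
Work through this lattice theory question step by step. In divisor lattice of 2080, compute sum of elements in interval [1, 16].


Interval [1,16] in divisors of 2080: [1, 2, 4, 8, 16]
Sum = 31


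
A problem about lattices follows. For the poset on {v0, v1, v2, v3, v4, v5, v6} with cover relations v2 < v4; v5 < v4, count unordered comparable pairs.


A comparable pair {a,b} has a < b or b < a in the order.
Count unordered pairs where one element is strictly below the other.
Examples: {v2,v4}, {v4,v5}
Total comparable pairs: 2


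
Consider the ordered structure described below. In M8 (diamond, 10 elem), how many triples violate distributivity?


Distributive law: a ^ (b v c) = (a ^ b) v (a ^ c).
Check all 10^3 = 1000 ordered triples (a,b,c).
  e.g. a=a1, b=a2, c=a3: lhs=a1 != rhs=0
  e.g. a=a1, b=a2, c=a4: lhs=a1 != rhs=0
Total violating triples: 336


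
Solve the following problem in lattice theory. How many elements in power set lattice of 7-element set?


Power set = 2^n.
2^7 = 128


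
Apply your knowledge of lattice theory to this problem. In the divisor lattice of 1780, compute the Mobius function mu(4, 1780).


In a divisor lattice, mu(a,b) = mu(b/a) where mu is the classical Mobius function.
b/a = 1780/4 = 445
Prime factorization of 445: primes [5, 89]
445 is squarefree with 2 prime factor(s), so mu(445) = (-1)^2 = 1


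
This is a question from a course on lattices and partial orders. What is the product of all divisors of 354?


Divisors of 354: [1, 2, 3, 6, 59, 118, 177, 354]
Product = n^(d(n)/2) = 354^(8/2)
Product = 15704099856


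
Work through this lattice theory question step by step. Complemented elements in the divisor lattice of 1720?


An element a is complemented if some b has a meet b = bottom, a join b = top.
a is complemented iff gcd(a, n/a)=1, i.e. a is a unitary divisor of 1720.
Complemented elements: 1, 5, 8, 40, 43, 215, ... (2 more)
Count: 8


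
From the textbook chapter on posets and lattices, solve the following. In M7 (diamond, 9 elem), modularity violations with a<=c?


Modular law: if a <= c then a v (b ^ c) = (a v b) ^ c.
Check all triples (a,b,c) with a <= c among 9 elements.
This lattice is modular (diamonds M_m and their chain-products are modular).
Total violating triples: 0


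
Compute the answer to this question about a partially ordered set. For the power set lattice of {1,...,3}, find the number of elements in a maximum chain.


A chain is a totally ordered subset; we count the number of elements in a maximum chain.
Compute, for each element x, the size of the longest chain ending at x:
  {}: 1
  {1}: 2
  {2}: 2
  {3}: 2
  {1,2}: 3
  {1,3}: 3
  ...
A maximum chain: {} < {1} < {1,2} < {1,2,3}
Number of elements in the longest chain: 4


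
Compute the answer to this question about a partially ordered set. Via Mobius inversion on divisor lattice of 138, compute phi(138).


phi(n) = n * prod_{p|n} (1 - 1/p).
Prime divisors of 138: [2, 3, 23]
phi(138) = 138 * (1 - 1/2) * (1 - 1/3) * (1 - 1/23)
phi(138) = 44


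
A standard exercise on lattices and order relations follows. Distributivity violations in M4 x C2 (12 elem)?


Distributive law: a ^ (b v c) = (a ^ b) v (a ^ c).
Check all 12^3 = 1728 ordered triples (a,b,c).
  e.g. a=(a1,0), b=(a2,0), c=(a3,0): lhs=(a1,0) != rhs=(0,0)
  e.g. a=(a1,0), b=(a2,0), c=(a3,1): lhs=(a1,0) != rhs=(0,0)
Total violating triples: 192


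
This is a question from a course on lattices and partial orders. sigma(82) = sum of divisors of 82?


sigma(n) = sum of divisors.
Divisors of 82: [1, 2, 41, 82]
Sum = 126


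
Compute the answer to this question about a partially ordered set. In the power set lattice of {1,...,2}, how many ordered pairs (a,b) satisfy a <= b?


The order relation is {(a,b) : a <= b}, reflexive so it includes (a,a).
Examples: ({},{}), ({},{1,2}), ({},{1}), ({},{2}), ({1,2},{1,2}), ...
Total ordered pairs: 9


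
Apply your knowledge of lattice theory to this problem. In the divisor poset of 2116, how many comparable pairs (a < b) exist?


A comparable pair {a,b} has a < b or b < a in the order.
Count unordered pairs where one element is strictly below the other.
Examples: {1,2}, {1,4}, {1,23}, {1,46}, ...
Total comparable pairs: 27


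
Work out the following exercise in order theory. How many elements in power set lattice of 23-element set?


Power set = 2^n.
2^23 = 8388608


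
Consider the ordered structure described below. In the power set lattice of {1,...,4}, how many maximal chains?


A maximal chain goes from the minimum element to a maximal element via cover relations.
Counting all min-to-max paths in the cover graph.
Total maximal chains: 24


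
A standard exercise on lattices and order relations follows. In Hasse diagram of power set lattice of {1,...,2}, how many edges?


A cover relation a -< b holds when a < b with no c strictly between.
Cover relations:
  {} -< {1}
  {} -< {2}
  {1} -< {1,2}
  {2} -< {1,2}
Total: 4


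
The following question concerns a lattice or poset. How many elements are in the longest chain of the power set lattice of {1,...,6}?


A chain is a totally ordered subset; we count the number of elements in a maximum chain.
Compute, for each element x, the size of the longest chain ending at x:
  {}: 1
  {1}: 2
  {2}: 2
  {3}: 2
  {4}: 2
  {5}: 2
  ...
A maximum chain: {} < {1} < {1,2} < {1,2,3} < {1,2,3,4} < {1,2,3,4,5} < {1,2,3,4,5,6}
Number of elements in the longest chain: 7


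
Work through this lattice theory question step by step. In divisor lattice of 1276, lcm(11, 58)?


Join=lcm.
gcd(11,58)=1
lcm=638


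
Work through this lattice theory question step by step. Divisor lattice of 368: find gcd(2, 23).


In a divisor lattice, meet = gcd (greatest common divisor).
By Euclidean algorithm or factoring: gcd(2,23) = 1


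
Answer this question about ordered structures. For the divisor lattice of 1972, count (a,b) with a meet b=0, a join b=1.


Complement pair (a,b): a meet b = bottom, a join b = top.
Here: gcd(a,b)=1 and lcm(a,b)=1972, i.e. a*b=1972 with a,b coprime.
Pairs found: (1,1972), (4,493), (17,116), (29,68), ... (4 more)
Total ordered pairs: 8


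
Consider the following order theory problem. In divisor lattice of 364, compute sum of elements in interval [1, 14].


Interval [1,14] in divisors of 364: [1, 2, 7, 14]
Sum = 24


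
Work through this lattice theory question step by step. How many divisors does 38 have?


Divisors of 38: [1, 2, 19, 38]
Count: 4


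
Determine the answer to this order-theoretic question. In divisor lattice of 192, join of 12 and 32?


In a divisor lattice, join = lcm (least common multiple).
gcd(12,32) = 4
lcm(12,32) = 12*32/gcd = 384/4 = 96


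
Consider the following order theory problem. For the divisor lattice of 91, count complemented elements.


An element a is complemented if some b has a meet b = bottom, a join b = top.
a is complemented iff gcd(a, n/a)=1, i.e. a is a unitary divisor of 91.
Complemented elements: 1, 7, 13, 91
Count: 4


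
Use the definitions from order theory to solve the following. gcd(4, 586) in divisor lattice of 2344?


Meet=gcd.
gcd(4,586)=2


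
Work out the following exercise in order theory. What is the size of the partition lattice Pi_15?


B(n) = number of set partitions of an n-element set.
B(n) satisfies the recurrence: B(n+1) = sum_k C(n,k)*B(k).
B(15) = 1382958545


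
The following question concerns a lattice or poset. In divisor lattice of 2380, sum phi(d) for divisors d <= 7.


Divisors of 2380 up to 7: [1, 2, 4, 5, 7]
phi values: [1, 1, 2, 4, 6]
Sum = 14


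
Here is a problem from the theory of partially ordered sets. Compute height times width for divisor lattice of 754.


Height = length of longest chain minus 1; width = size of largest antichain.
A maximum chain: 1 | 29 | 377 | 754  (height 3).
A maximum antichain: {2, 13, 29}  (width 3).
Product = 3 * 3 = 9


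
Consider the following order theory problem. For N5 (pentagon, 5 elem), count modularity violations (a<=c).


Modular law: if a <= c then a v (b ^ c) = (a v b) ^ c.
Check all triples (a,b,c) with a <= c among 5 elements.
  e.g. a=a, b=c, c=b: lhs=a != rhs=b
Total violating triples: 1


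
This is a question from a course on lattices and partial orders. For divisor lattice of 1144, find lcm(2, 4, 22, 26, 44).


In a divisor lattice, join = lcm (least common multiple).
Compute lcm iteratively: start with first element, then lcm(current, next).
Elements: [2, 4, 22, 26, 44]
lcm(2,4) = 4
lcm(4,22) = 44
lcm(44,26) = 572
lcm(572,44) = 572
Final lcm = 572


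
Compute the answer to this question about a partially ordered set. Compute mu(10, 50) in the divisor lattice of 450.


In a divisor lattice, mu(a,b) = mu(b/a) where mu is the classical Mobius function.
b/a = 50/10 = 5
Prime factorization of 5: primes [5]
5 is squarefree with 1 prime factor(s), so mu(5) = (-1)^1 = -1


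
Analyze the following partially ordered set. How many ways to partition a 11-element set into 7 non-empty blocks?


S(n,k) = k*S(n-1,k) + S(n-1,k-1).
S(10,7) = 5880, S(10,6) = 22827
S(11,7) = 7*5880 + 22827 = 41160 + 22827
S(11,7) = 63987


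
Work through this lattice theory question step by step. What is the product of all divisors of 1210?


Divisors of 1210: [1, 2, 5, 10, 11, 22, 55, 110, 121, 242, 605, 1210]
Product = n^(d(n)/2) = 1210^(12/2)
Product = 3138428376721000000


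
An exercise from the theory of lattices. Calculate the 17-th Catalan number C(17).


C(n) = C(2n, n) / (n+1).
C(34, 17) = 2333606220
C(17) = 2333606220 / 18 = 129644790


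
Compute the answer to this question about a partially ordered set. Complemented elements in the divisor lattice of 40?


An element a is complemented if some b has a meet b = bottom, a join b = top.
a is complemented iff gcd(a, n/a)=1, i.e. a is a unitary divisor of 40.
Complemented elements: 1, 5, 8, 40
Count: 4


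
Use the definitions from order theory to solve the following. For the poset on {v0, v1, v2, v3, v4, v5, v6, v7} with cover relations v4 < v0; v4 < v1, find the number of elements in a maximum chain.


A chain is a totally ordered subset; we count the number of elements in a maximum chain.
Compute, for each element x, the size of the longest chain ending at x:
  v2: 1
  v3: 1
  v4: 1
  v5: 1
  v6: 1
  v7: 1
  ...
A maximum chain: v4 < v0
Number of elements in the longest chain: 2


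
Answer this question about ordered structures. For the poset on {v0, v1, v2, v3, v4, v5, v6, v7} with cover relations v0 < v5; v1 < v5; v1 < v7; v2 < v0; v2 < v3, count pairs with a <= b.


The order relation is {(a,b) : a <= b}, reflexive so it includes (a,a).
Examples: (v0,v0), (v0,v5), (v1,v1), (v1,v5), (v1,v7), ...
Total ordered pairs: 14


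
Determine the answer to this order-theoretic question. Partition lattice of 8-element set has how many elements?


B(n) = number of set partitions of an n-element set.
B(n) satisfies the recurrence: B(n+1) = sum_k C(n,k)*B(k).
B(8) = 4140


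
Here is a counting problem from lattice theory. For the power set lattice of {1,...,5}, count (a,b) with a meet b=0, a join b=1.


Complement pair (a,b): a meet b = bottom, a join b = top.
Here: A intersect B = {} and A union B = {1,...,5}.
Pairs found: ({},{1,2,3,4,5}), ({1},{2,3,4,5}), ({2},{1,3,4,5}), ({3},{1,2,4,5}), ... (28 more)
Total ordered pairs: 32


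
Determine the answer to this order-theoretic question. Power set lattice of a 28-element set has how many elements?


Power set = 2^n.
2^28 = 268435456


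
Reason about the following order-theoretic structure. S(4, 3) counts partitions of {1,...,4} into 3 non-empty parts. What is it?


S(n,k) = k*S(n-1,k) + S(n-1,k-1).
S(3,3) = 1, S(3,2) = 3
S(4,3) = 3*1 + 3 = 3 + 3
S(4,3) = 6


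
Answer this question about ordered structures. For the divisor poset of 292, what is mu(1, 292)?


In a divisor lattice, mu(a,b) = mu(b/a) where mu is the classical Mobius function.
b/a = 292/1 = 292
Prime factorization of 292: primes [2, 73]
292 is not squarefree, so mu(292) = 0


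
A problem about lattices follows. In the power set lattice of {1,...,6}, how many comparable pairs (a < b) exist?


A comparable pair {a,b} has a < b or b < a in the order.
Count unordered pairs where one element is strictly below the other.
Examples: {{},{1}}, {{},{2}}, {{},{3}}, {{},{4}}, ...
Total comparable pairs: 665


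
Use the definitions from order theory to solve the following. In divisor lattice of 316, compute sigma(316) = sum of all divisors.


sigma(n) = sum of divisors.
Divisors of 316: [1, 2, 4, 79, 158, 316]
Sum = 560


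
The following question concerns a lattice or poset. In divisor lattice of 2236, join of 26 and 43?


In a divisor lattice, join = lcm (least common multiple).
gcd(26,43) = 1
lcm(26,43) = 26*43/gcd = 1118/1 = 1118


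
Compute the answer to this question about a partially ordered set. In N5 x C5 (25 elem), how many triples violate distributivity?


Distributive law: a ^ (b v c) = (a ^ b) v (a ^ c).
Check all 25^3 = 15625 ordered triples (a,b,c).
  e.g. a=(b,0), b=(a,0), c=(c,0): lhs=(b,0) != rhs=(a,0)
  e.g. a=(b,0), b=(a,0), c=(c,1): lhs=(b,0) != rhs=(a,0)
Total violating triples: 250


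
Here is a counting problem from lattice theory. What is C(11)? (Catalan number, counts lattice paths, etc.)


C(n) = C(2n, n) / (n+1).
C(22, 11) = 705432
C(11) = 705432 / 12 = 58786


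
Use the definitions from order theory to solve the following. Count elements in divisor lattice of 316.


Divisors of 316: [1, 2, 4, 79, 158, 316]
Count: 6


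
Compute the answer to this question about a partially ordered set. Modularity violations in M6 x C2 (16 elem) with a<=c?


Modular law: if a <= c then a v (b ^ c) = (a v b) ^ c.
Check all triples (a,b,c) with a <= c among 16 elements.
This lattice is modular (diamonds M_m and their chain-products are modular).
Total violating triples: 0


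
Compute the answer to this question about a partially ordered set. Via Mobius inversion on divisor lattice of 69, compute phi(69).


phi(n) = n * prod_{p|n} (1 - 1/p).
Prime divisors of 69: [3, 23]
phi(69) = 69 * (1 - 1/3) * (1 - 1/23)
phi(69) = 44


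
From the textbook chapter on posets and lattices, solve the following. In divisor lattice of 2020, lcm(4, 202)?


Join=lcm.
gcd(4,202)=2
lcm=404


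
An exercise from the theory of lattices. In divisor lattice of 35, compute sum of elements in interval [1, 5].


Interval [1,5] in divisors of 35: [1, 5]
Sum = 6


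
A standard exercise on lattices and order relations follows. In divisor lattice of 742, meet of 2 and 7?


In a divisor lattice, meet = gcd (greatest common divisor).
By Euclidean algorithm or factoring: gcd(2,7) = 1


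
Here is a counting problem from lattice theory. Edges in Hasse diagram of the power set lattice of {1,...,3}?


A cover relation a -< b holds when a < b with no c strictly between.
Cover relations:
  {} -< {1}
  {} -< {2}
  {} -< {3}
  {1} -< {1,2}
  {1} -< {1,3}
  {2} -< {1,2}
  {2} -< {2,3}
  {3} -< {1,3}
  ...4 more
Total: 12


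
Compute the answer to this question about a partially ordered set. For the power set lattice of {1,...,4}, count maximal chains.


A maximal chain goes from the minimum element to a maximal element via cover relations.
Counting all min-to-max paths in the cover graph.
Total maximal chains: 24


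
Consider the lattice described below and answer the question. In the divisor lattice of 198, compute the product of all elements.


Divisors of 198: [1, 2, 3, 6, 9, 11, 18, 22, 33, 66, 99, 198]
Product = n^(d(n)/2) = 198^(12/2)
Product = 60254729561664


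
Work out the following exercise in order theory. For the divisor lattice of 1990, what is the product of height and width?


Height = length of longest chain minus 1; width = size of largest antichain.
A maximum chain: 1 | 199 | 995 | 1990  (height 3).
A maximum antichain: {2, 5, 199}  (width 3).
Product = 3 * 3 = 9


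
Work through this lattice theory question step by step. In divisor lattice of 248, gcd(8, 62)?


Meet=gcd.
gcd(8,62)=2


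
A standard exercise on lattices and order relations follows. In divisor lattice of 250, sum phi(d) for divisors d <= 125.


Divisors of 250 up to 125: [1, 2, 5, 10, 25, 50, 125]
phi values: [1, 1, 4, 4, 20, 20, 100]
Sum = 150


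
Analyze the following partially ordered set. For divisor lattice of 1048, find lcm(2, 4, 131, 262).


In a divisor lattice, join = lcm (least common multiple).
Compute lcm iteratively: start with first element, then lcm(current, next).
Elements: [2, 4, 131, 262]
lcm(2,4) = 4
lcm(4,131) = 524
lcm(524,262) = 524
Final lcm = 524


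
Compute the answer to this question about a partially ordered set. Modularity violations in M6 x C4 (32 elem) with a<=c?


Modular law: if a <= c then a v (b ^ c) = (a v b) ^ c.
Check all triples (a,b,c) with a <= c among 32 elements.
This lattice is modular (diamonds M_m and their chain-products are modular).
Total violating triples: 0


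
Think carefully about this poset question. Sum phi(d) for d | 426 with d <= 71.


Divisors of 426 up to 71: [1, 2, 3, 6, 71]
phi values: [1, 1, 2, 2, 70]
Sum = 76


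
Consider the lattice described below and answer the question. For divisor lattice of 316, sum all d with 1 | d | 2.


Interval [1,2] in divisors of 316: [1, 2]
Sum = 3


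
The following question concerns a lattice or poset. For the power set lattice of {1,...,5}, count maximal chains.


A maximal chain goes from the minimum element to a maximal element via cover relations.
Counting all min-to-max paths in the cover graph.
Total maximal chains: 120


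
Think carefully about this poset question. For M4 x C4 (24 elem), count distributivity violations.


Distributive law: a ^ (b v c) = (a ^ b) v (a ^ c).
Check all 24^3 = 13824 ordered triples (a,b,c).
  e.g. a=(a1,0), b=(a2,0), c=(a3,0): lhs=(a1,0) != rhs=(0,0)
  e.g. a=(a1,0), b=(a2,0), c=(a3,1): lhs=(a1,0) != rhs=(0,0)
Total violating triples: 1536


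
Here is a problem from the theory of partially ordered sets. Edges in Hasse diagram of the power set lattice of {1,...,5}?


A cover relation a -< b holds when a < b with no c strictly between.
Cover relations:
  {} -< {1}
  {} -< {2}
  {} -< {3}
  {} -< {4}
  {} -< {5}
  {1} -< {1,2}
  {1} -< {1,3}
  {1} -< {1,4}
  ...72 more
Total: 80


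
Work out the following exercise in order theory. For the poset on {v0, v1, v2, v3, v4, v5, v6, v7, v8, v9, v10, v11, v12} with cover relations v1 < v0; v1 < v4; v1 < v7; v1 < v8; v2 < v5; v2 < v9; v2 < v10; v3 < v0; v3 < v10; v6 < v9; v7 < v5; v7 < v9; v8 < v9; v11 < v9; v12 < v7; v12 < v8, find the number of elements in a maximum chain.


A chain is a totally ordered subset; we count the number of elements in a maximum chain.
Compute, for each element x, the size of the longest chain ending at x:
  v1: 1
  v2: 1
  v3: 1
  v6: 1
  v11: 1
  v12: 1
  ...
A maximum chain: v1 < v7 < v5
Number of elements in the longest chain: 3


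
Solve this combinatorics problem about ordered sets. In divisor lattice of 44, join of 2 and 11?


In a divisor lattice, join = lcm (least common multiple).
gcd(2,11) = 1
lcm(2,11) = 2*11/gcd = 22/1 = 22


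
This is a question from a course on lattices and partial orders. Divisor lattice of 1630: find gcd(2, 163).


In a divisor lattice, meet = gcd (greatest common divisor).
By Euclidean algorithm or factoring: gcd(2,163) = 1


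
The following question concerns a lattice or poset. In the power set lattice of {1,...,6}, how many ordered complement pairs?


Complement pair (a,b): a meet b = bottom, a join b = top.
Here: A intersect B = {} and A union B = {1,...,6}.
Pairs found: ({},{1,2,3,4,5,6}), ({1},{2,3,4,5,6}), ({2},{1,3,4,5,6}), ({3},{1,2,4,5,6}), ... (60 more)
Total ordered pairs: 64


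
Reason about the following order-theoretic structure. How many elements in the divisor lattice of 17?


Divisors of 17: [1, 17]
Count: 2


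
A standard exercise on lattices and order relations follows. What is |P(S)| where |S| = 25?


Power set = 2^n.
2^25 = 33554432


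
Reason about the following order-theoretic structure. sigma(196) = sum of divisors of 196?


sigma(n) = sum of divisors.
Divisors of 196: [1, 2, 4, 7, 14, 28, 49, 98, 196]
Sum = 399


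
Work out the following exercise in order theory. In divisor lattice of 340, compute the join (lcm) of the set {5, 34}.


In a divisor lattice, join = lcm (least common multiple).
Compute lcm iteratively: start with first element, then lcm(current, next).
Elements: [5, 34]
lcm(5,34) = 170
Final lcm = 170


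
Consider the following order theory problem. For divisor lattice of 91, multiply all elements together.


Divisors of 91: [1, 7, 13, 91]
Product = n^(d(n)/2) = 91^(4/2)
Product = 8281


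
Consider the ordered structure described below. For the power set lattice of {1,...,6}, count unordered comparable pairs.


A comparable pair {a,b} has a < b or b < a in the order.
Count unordered pairs where one element is strictly below the other.
Examples: {{},{1}}, {{},{2}}, {{},{3}}, {{},{4}}, ...
Total comparable pairs: 665


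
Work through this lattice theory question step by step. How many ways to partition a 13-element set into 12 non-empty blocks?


S(n,k) = k*S(n-1,k) + S(n-1,k-1).
S(12,12) = 1, S(12,11) = 66
S(13,12) = 12*1 + 66 = 12 + 66
S(13,12) = 78


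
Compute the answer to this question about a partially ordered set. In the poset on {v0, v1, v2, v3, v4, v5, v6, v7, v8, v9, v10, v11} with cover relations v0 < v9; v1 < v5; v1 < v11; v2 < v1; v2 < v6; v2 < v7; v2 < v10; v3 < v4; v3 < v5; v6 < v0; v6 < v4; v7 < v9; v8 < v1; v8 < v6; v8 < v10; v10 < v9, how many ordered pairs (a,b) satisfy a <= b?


The order relation is {(a,b) : a <= b}, reflexive so it includes (a,a).
Examples: (v0,v0), (v0,v9), (v1,v1), (v1,v11), (v1,v5), ...
Total ordered pairs: 39


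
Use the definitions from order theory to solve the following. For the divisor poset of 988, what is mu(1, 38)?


In a divisor lattice, mu(a,b) = mu(b/a) where mu is the classical Mobius function.
b/a = 38/1 = 38
Prime factorization of 38: primes [2, 19]
38 is squarefree with 2 prime factor(s), so mu(38) = (-1)^2 = 1


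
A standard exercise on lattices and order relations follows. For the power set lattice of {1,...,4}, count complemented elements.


An element a is complemented if some b has a meet b = bottom, a join b = top.
every subset A has complement S\A, so all elements are complemented.
Complemented elements: {}, {1}, {2}, {3}, {4}, {1,2}, ... (10 more)
Count: 16


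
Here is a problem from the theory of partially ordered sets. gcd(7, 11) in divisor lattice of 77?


Meet=gcd.
gcd(7,11)=1


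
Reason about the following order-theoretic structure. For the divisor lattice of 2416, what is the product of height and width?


Height = length of longest chain minus 1; width = size of largest antichain.
A maximum chain: 1 | 151 | 302 | 604 | 1208 | 2416  (height 5).
A maximum antichain: {2, 151}  (width 2).
Product = 5 * 2 = 10


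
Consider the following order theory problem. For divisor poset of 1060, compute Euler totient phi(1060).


phi(n) = n * prod_{p|n} (1 - 1/p).
Prime divisors of 1060: [2, 5, 53]
phi(1060) = 1060 * (1 - 1/2) * (1 - 1/5) * (1 - 1/53)
phi(1060) = 416


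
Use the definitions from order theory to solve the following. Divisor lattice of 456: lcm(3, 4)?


Join=lcm.
gcd(3,4)=1
lcm=12


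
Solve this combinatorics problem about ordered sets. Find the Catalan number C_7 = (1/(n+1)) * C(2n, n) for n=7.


C(n) = C(2n, n) / (n+1).
C(14, 7) = 3432
C(7) = 3432 / 8 = 429


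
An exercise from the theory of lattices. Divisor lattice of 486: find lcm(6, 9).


In a divisor lattice, join = lcm (least common multiple).
gcd(6,9) = 3
lcm(6,9) = 6*9/gcd = 54/3 = 18


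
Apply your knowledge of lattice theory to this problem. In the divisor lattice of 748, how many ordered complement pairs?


Complement pair (a,b): a meet b = bottom, a join b = top.
Here: gcd(a,b)=1 and lcm(a,b)=748, i.e. a*b=748 with a,b coprime.
Pairs found: (1,748), (4,187), (11,68), (17,44), ... (4 more)
Total ordered pairs: 8


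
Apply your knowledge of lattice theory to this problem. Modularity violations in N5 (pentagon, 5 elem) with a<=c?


Modular law: if a <= c then a v (b ^ c) = (a v b) ^ c.
Check all triples (a,b,c) with a <= c among 5 elements.
  e.g. a=a, b=c, c=b: lhs=a != rhs=b
Total violating triples: 1


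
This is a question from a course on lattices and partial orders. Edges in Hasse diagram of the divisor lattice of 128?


A cover relation a -< b holds when a < b with no c strictly between.
Cover relations:
  1 -< 2
  2 -< 4
  4 -< 8
  8 -< 16
  16 -< 32
  32 -< 64
  64 -< 128
Total: 7


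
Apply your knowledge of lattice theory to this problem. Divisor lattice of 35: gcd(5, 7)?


Meet=gcd.
gcd(5,7)=1


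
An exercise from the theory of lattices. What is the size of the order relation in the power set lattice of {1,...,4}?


The order relation is {(a,b) : a <= b}, reflexive so it includes (a,a).
Examples: ({},{}), ({},{1,2}), ({},{1,2,3}), ({},{1,2,3,4}), ({},{1,2,4}), ...
Total ordered pairs: 81


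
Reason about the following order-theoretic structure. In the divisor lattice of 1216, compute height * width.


Height = length of longest chain minus 1; width = size of largest antichain.
A maximum chain: 1 | 19 | 38 | 76 | 152 | 304 | 608 | 1216  (height 7).
A maximum antichain: {2, 19}  (width 2).
Product = 7 * 2 = 14


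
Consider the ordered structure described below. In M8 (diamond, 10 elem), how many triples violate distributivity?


Distributive law: a ^ (b v c) = (a ^ b) v (a ^ c).
Check all 10^3 = 1000 ordered triples (a,b,c).
  e.g. a=a1, b=a2, c=a3: lhs=a1 != rhs=0
  e.g. a=a1, b=a2, c=a4: lhs=a1 != rhs=0
Total violating triples: 336


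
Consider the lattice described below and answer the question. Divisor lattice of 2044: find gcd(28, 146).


In a divisor lattice, meet = gcd (greatest common divisor).
By Euclidean algorithm or factoring: gcd(28,146) = 2


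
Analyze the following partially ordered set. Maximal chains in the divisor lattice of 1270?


A maximal chain goes from the minimum element to a maximal element via cover relations.
Counting all min-to-max paths in the cover graph.
Total maximal chains: 6


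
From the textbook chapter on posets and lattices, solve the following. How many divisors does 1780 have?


Divisors of 1780: [1, 2, 4, 5, 10, 20, 89, 178, 356, 445, 890, 1780]
Count: 12


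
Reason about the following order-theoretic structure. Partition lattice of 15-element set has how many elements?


B(n) = number of set partitions of an n-element set.
B(n) satisfies the recurrence: B(n+1) = sum_k C(n,k)*B(k).
B(15) = 1382958545


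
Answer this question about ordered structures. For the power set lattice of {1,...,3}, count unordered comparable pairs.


A comparable pair {a,b} has a < b or b < a in the order.
Count unordered pairs where one element is strictly below the other.
Examples: {{},{1}}, {{},{2}}, {{},{3}}, {{},{1,2}}, ...
Total comparable pairs: 19


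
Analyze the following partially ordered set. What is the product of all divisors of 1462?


Divisors of 1462: [1, 2, 17, 34, 43, 86, 731, 1462]
Product = n^(d(n)/2) = 1462^(8/2)
Product = 4568666853136


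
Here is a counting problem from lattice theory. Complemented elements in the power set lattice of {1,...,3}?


An element a is complemented if some b has a meet b = bottom, a join b = top.
every subset A has complement S\A, so all elements are complemented.
Complemented elements: {}, {1}, {2}, {3}, {1,2}, {1,3}, ... (2 more)
Count: 8


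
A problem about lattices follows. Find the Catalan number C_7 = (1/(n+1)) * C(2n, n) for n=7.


C(n) = C(2n, n) / (n+1).
C(14, 7) = 3432
C(7) = 3432 / 8 = 429


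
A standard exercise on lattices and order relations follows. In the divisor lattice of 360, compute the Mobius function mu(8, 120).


In a divisor lattice, mu(a,b) = mu(b/a) where mu is the classical Mobius function.
b/a = 120/8 = 15
Prime factorization of 15: primes [3, 5]
15 is squarefree with 2 prime factor(s), so mu(15) = (-1)^2 = 1


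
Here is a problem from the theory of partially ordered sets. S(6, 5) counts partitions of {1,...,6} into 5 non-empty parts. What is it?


S(n,k) = k*S(n-1,k) + S(n-1,k-1).
S(5,5) = 1, S(5,4) = 10
S(6,5) = 5*1 + 10 = 5 + 10
S(6,5) = 15


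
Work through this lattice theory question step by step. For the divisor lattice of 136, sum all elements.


sigma(n) = sum of divisors.
Divisors of 136: [1, 2, 4, 8, 17, 34, 68, 136]
Sum = 270


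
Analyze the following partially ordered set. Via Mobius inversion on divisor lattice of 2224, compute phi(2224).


phi(n) = n * prod_{p|n} (1 - 1/p).
Prime divisors of 2224: [2, 139]
phi(2224) = 2224 * (1 - 1/2) * (1 - 1/139)
phi(2224) = 1104


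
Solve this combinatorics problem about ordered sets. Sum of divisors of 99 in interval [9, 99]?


Interval [9,99] in divisors of 99: [9, 99]
Sum = 108


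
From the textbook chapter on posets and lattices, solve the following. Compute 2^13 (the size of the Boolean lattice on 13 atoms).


Power set = 2^n.
2^13 = 8192


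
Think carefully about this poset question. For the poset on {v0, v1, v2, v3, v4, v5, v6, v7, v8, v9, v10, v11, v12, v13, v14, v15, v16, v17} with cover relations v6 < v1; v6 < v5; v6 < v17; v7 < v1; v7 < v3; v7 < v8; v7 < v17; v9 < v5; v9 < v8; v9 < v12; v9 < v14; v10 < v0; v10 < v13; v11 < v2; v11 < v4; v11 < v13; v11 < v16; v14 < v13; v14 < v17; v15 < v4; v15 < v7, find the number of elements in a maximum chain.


A chain is a totally ordered subset; we count the number of elements in a maximum chain.
Compute, for each element x, the size of the longest chain ending at x:
  v6: 1
  v9: 1
  v10: 1
  v11: 1
  v15: 1
  v0: 2
  ...
A maximum chain: v15 < v7 < v1
Number of elements in the longest chain: 3


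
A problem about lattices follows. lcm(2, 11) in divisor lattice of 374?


Join=lcm.
gcd(2,11)=1
lcm=22


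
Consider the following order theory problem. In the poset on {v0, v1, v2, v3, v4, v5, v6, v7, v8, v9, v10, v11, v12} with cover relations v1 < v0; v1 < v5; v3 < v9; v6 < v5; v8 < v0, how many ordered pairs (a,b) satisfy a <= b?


The order relation is {(a,b) : a <= b}, reflexive so it includes (a,a).
Examples: (v0,v0), (v1,v0), (v1,v1), (v1,v5), (v10,v10), ...
Total ordered pairs: 18


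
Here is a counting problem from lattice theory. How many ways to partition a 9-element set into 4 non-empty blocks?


S(n,k) = k*S(n-1,k) + S(n-1,k-1).
S(8,4) = 1701, S(8,3) = 966
S(9,4) = 4*1701 + 966 = 6804 + 966
S(9,4) = 7770


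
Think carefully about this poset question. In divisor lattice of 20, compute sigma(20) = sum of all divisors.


sigma(n) = sum of divisors.
Divisors of 20: [1, 2, 4, 5, 10, 20]
Sum = 42


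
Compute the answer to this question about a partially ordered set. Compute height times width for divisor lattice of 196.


Height = length of longest chain minus 1; width = size of largest antichain.
A maximum chain: 1 | 7 | 49 | 98 | 196  (height 4).
A maximum antichain: {4, 14, 49}  (width 3).
Product = 4 * 3 = 12
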